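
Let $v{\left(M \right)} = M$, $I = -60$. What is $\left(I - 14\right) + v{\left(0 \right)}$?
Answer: $-74$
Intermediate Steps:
$\left(I - 14\right) + v{\left(0 \right)} = \left(-60 - 14\right) + 0 = -74 + 0 = -74$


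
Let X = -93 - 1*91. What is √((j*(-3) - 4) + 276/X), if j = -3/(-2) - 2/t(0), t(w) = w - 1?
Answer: 4*I ≈ 4.0*I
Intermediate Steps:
t(w) = -1 + w
j = 7/2 (j = -3/(-2) - 2/(-1 + 0) = -3*(-½) - 2/(-1) = 3/2 - 2*(-1) = 3/2 + 2 = 7/2 ≈ 3.5000)
X = -184 (X = -93 - 91 = -184)
√((j*(-3) - 4) + 276/X) = √(((7/2)*(-3) - 4) + 276/(-184)) = √((-21/2 - 4) + 276*(-1/184)) = √(-29/2 - 3/2) = √(-16) = 4*I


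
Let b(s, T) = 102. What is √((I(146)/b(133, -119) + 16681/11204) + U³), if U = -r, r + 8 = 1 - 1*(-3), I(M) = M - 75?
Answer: √5402386115979/285702 ≈ 8.1354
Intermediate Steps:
I(M) = -75 + M
r = -4 (r = -8 + (1 - 1*(-3)) = -8 + (1 + 3) = -8 + 4 = -4)
U = 4 (U = -1*(-4) = 4)
√((I(146)/b(133, -119) + 16681/11204) + U³) = √(((-75 + 146)/102 + 16681/11204) + 4³) = √((71*(1/102) + 16681*(1/11204)) + 64) = √((71/102 + 16681/11204) + 64) = √(1248473/571404 + 64) = √(37818329/571404) = √5402386115979/285702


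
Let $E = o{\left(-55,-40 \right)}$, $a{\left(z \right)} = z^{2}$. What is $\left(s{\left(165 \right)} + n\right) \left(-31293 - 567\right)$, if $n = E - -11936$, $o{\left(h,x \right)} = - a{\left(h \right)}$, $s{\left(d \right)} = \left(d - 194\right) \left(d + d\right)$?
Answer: $20995740$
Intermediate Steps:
$s{\left(d \right)} = 2 d \left(-194 + d\right)$ ($s{\left(d \right)} = \left(-194 + d\right) 2 d = 2 d \left(-194 + d\right)$)
$o{\left(h,x \right)} = - h^{2}$
$E = -3025$ ($E = - \left(-55\right)^{2} = \left(-1\right) 3025 = -3025$)
$n = 8911$ ($n = -3025 - -11936 = -3025 + 11936 = 8911$)
$\left(s{\left(165 \right)} + n\right) \left(-31293 - 567\right) = \left(2 \cdot 165 \left(-194 + 165\right) + 8911\right) \left(-31293 - 567\right) = \left(2 \cdot 165 \left(-29\right) + 8911\right) \left(-31860\right) = \left(-9570 + 8911\right) \left(-31860\right) = \left(-659\right) \left(-31860\right) = 20995740$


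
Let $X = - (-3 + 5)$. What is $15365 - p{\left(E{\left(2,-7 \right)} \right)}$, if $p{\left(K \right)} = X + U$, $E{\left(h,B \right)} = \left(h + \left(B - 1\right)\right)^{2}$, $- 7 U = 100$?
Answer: $\frac{107669}{7} \approx 15381.0$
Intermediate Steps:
$X = -2$ ($X = \left(-1\right) 2 = -2$)
$U = - \frac{100}{7}$ ($U = \left(- \frac{1}{7}\right) 100 = - \frac{100}{7} \approx -14.286$)
$E{\left(h,B \right)} = \left(-1 + B + h\right)^{2}$ ($E{\left(h,B \right)} = \left(h + \left(B - 1\right)\right)^{2} = \left(h + \left(-1 + B\right)\right)^{2} = \left(-1 + B + h\right)^{2}$)
$p{\left(K \right)} = - \frac{114}{7}$ ($p{\left(K \right)} = -2 - \frac{100}{7} = - \frac{114}{7}$)
$15365 - p{\left(E{\left(2,-7 \right)} \right)} = 15365 - - \frac{114}{7} = 15365 + \frac{114}{7} = \frac{107669}{7}$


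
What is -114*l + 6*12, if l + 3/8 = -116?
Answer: 53355/4 ≈ 13339.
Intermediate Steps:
l = -931/8 (l = -3/8 - 116 = -931/8 ≈ -116.38)
-114*l + 6*12 = -114*(-931/8) + 6*12 = 53067/4 + 72 = 53355/4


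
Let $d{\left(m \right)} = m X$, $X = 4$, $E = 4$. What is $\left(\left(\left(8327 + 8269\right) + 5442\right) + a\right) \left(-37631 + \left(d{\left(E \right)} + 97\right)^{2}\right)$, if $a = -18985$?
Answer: $-75903686$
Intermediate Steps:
$d{\left(m \right)} = 4 m$ ($d{\left(m \right)} = m 4 = 4 m$)
$\left(\left(\left(8327 + 8269\right) + 5442\right) + a\right) \left(-37631 + \left(d{\left(E \right)} + 97\right)^{2}\right) = \left(\left(\left(8327 + 8269\right) + 5442\right) - 18985\right) \left(-37631 + \left(4 \cdot 4 + 97\right)^{2}\right) = \left(\left(16596 + 5442\right) - 18985\right) \left(-37631 + \left(16 + 97\right)^{2}\right) = \left(22038 - 18985\right) \left(-37631 + 113^{2}\right) = 3053 \left(-37631 + 12769\right) = 3053 \left(-24862\right) = -75903686$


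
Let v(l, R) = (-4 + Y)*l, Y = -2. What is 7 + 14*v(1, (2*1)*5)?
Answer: -77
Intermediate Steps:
v(l, R) = -6*l (v(l, R) = (-4 - 2)*l = -6*l)
7 + 14*v(1, (2*1)*5) = 7 + 14*(-6*1) = 7 + 14*(-6) = 7 - 84 = -77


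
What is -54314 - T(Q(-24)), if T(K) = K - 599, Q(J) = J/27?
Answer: -483427/9 ≈ -53714.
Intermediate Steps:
Q(J) = J/27 (Q(J) = J*(1/27) = J/27)
T(K) = -599 + K
-54314 - T(Q(-24)) = -54314 - (-599 + (1/27)*(-24)) = -54314 - (-599 - 8/9) = -54314 - 1*(-5399/9) = -54314 + 5399/9 = -483427/9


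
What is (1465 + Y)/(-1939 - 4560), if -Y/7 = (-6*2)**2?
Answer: -457/6499 ≈ -0.070318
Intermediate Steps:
Y = -1008 (Y = -7*(-6*2)**2 = -7*(-12)**2 = -7*144 = -1008)
(1465 + Y)/(-1939 - 4560) = (1465 - 1008)/(-1939 - 4560) = 457/(-6499) = 457*(-1/6499) = -457/6499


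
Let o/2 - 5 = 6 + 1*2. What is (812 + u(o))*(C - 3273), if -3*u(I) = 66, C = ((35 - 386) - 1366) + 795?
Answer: -3314050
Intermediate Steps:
C = -922 (C = (-351 - 1366) + 795 = -1717 + 795 = -922)
o = 26 (o = 10 + 2*(6 + 1*2) = 10 + 2*(6 + 2) = 10 + 2*8 = 10 + 16 = 26)
u(I) = -22 (u(I) = -⅓*66 = -22)
(812 + u(o))*(C - 3273) = (812 - 22)*(-922 - 3273) = 790*(-4195) = -3314050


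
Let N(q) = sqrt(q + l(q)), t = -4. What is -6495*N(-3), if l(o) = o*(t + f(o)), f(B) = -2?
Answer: -6495*sqrt(15) ≈ -25155.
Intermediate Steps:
l(o) = -6*o (l(o) = o*(-4 - 2) = o*(-6) = -6*o)
N(q) = sqrt(5)*sqrt(-q) (N(q) = sqrt(q - 6*q) = sqrt(-5*q) = sqrt(5)*sqrt(-q))
-6495*N(-3) = -6495*sqrt(5)*sqrt(-1*(-3)) = -6495*sqrt(5)*sqrt(3) = -6495*sqrt(15)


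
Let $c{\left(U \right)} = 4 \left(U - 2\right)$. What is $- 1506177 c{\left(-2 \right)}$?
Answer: $24098832$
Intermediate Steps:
$c{\left(U \right)} = -8 + 4 U$ ($c{\left(U \right)} = 4 \left(-2 + U\right) = -8 + 4 U$)
$- 1506177 c{\left(-2 \right)} = - 1506177 \left(-8 + 4 \left(-2\right)\right) = - 1506177 \left(-8 - 8\right) = \left(-1506177\right) \left(-16\right) = 24098832$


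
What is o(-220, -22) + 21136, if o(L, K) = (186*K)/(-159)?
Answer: 1121572/53 ≈ 21162.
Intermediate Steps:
o(L, K) = -62*K/53 (o(L, K) = (186*K)*(-1/159) = -62*K/53)
o(-220, -22) + 21136 = -62/53*(-22) + 21136 = 1364/53 + 21136 = 1121572/53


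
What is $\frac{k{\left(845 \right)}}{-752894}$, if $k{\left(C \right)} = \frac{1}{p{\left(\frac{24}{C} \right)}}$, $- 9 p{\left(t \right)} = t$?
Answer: $\frac{2535}{6023152} \approx 0.00042088$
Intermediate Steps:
$p{\left(t \right)} = - \frac{t}{9}$
$k{\left(C \right)} = - \frac{3 C}{8}$ ($k{\left(C \right)} = \frac{1}{\left(- \frac{1}{9}\right) \frac{24}{C}} = \frac{1}{\left(- \frac{8}{3}\right) \frac{1}{C}} = - \frac{3 C}{8}$)
$\frac{k{\left(845 \right)}}{-752894} = \frac{\left(- \frac{3}{8}\right) 845}{-752894} = \left(- \frac{2535}{8}\right) \left(- \frac{1}{752894}\right) = \frac{2535}{6023152}$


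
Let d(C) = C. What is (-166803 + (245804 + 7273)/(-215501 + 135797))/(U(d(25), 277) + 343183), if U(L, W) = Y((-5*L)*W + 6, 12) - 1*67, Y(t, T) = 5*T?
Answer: -4431706463/9117499968 ≈ -0.48607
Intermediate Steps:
U(L, W) = -7 (U(L, W) = 5*12 - 1*67 = 60 - 67 = -7)
(-166803 + (245804 + 7273)/(-215501 + 135797))/(U(d(25), 277) + 343183) = (-166803 + (245804 + 7273)/(-215501 + 135797))/(-7 + 343183) = (-166803 + 253077/(-79704))/343176 = (-166803 + 253077*(-1/79704))*(1/343176) = (-166803 - 84359/26568)*(1/343176) = -4431706463/26568*1/343176 = -4431706463/9117499968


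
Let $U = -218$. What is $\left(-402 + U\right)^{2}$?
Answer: $384400$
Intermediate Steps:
$\left(-402 + U\right)^{2} = \left(-402 - 218\right)^{2} = \left(-620\right)^{2} = 384400$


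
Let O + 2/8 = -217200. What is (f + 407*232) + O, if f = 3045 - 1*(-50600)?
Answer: -276525/4 ≈ -69131.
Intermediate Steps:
f = 53645 (f = 3045 + 50600 = 53645)
O = -868801/4 (O = -¼ - 217200 = -868801/4 ≈ -2.1720e+5)
(f + 407*232) + O = (53645 + 407*232) - 868801/4 = (53645 + 94424) - 868801/4 = 148069 - 868801/4 = -276525/4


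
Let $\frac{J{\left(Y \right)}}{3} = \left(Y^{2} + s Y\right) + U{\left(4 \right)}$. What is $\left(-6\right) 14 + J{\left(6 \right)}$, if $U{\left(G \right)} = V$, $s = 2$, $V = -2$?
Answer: $54$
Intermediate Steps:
$U{\left(G \right)} = -2$
$J{\left(Y \right)} = -6 + 3 Y^{2} + 6 Y$ ($J{\left(Y \right)} = 3 \left(\left(Y^{2} + 2 Y\right) - 2\right) = 3 \left(-2 + Y^{2} + 2 Y\right) = -6 + 3 Y^{2} + 6 Y$)
$\left(-6\right) 14 + J{\left(6 \right)} = \left(-6\right) 14 + \left(-6 + 3 \cdot 6^{2} + 6 \cdot 6\right) = -84 + \left(-6 + 3 \cdot 36 + 36\right) = -84 + \left(-6 + 108 + 36\right) = -84 + 138 = 54$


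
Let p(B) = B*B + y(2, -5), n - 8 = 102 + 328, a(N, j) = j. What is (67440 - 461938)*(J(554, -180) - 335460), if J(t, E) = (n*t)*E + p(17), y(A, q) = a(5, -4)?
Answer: 17362857032430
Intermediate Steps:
y(A, q) = -4
n = 438 (n = 8 + (102 + 328) = 8 + 430 = 438)
p(B) = -4 + B² (p(B) = B*B - 4 = B² - 4 = -4 + B²)
J(t, E) = 285 + 438*E*t (J(t, E) = (438*t)*E + (-4 + 17²) = 438*E*t + (-4 + 289) = 438*E*t + 285 = 285 + 438*E*t)
(67440 - 461938)*(J(554, -180) - 335460) = (67440 - 461938)*((285 + 438*(-180)*554) - 335460) = -394498*((285 - 43677360) - 335460) = -394498*(-43677075 - 335460) = -394498*(-44012535) = 17362857032430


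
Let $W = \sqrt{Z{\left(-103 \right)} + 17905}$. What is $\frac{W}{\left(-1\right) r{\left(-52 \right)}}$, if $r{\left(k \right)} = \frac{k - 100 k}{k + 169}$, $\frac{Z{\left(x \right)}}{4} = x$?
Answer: $- \frac{7 \sqrt{357}}{44} \approx -3.0059$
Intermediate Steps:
$Z{\left(x \right)} = 4 x$
$r{\left(k \right)} = - \frac{99 k}{169 + k}$ ($r{\left(k \right)} = \frac{\left(-99\right) k}{169 + k} = - \frac{99 k}{169 + k}$)
$W = 7 \sqrt{357}$ ($W = \sqrt{4 \left(-103\right) + 17905} = \sqrt{-412 + 17905} = \sqrt{17493} = 7 \sqrt{357} \approx 132.26$)
$\frac{W}{\left(-1\right) r{\left(-52 \right)}} = \frac{7 \sqrt{357}}{\left(-1\right) \left(\left(-99\right) \left(-52\right) \frac{1}{169 - 52}\right)} = \frac{7 \sqrt{357}}{\left(-1\right) \left(\left(-99\right) \left(-52\right) \frac{1}{117}\right)} = \frac{7 \sqrt{357}}{\left(-1\right) 44} = \frac{7 \sqrt{357}}{-44} = 7 \sqrt{357} \left(- \frac{1}{44}\right) = - \frac{7 \sqrt{357}}{44}$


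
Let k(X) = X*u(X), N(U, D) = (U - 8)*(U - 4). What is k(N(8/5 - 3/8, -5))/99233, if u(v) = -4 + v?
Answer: 712348161/254036480000 ≈ 0.0028041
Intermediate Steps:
N(U, D) = (-8 + U)*(-4 + U)
k(X) = X*(-4 + X)
k(N(8/5 - 3/8, -5))/99233 = ((32 + (8/5 - 3/8)² - 12*(8/5 - 3/8))*(-4 + (32 + (8/5 - 3/8)² - 12*(8/5 - 3/8))))/99233 = ((32 + (8*(⅕) - 3*⅛)² - 12*(8*(⅕) - 3*⅛))*(-4 + (32 + (8*(⅕) - 3*⅛)² - 12*(8*(⅕) - 3*⅛))))*(1/99233) = ((32 + (8/5 - 3/8)² - 12*(8/5 - 3/8))*(-4 + (32 + (8/5 - 3/8)² - 12*(8/5 - 3/8))))*(1/99233) = ((32 + (49/40)² - 12*49/40)*(-4 + (32 + (49/40)² - 12*49/40)))*(1/99233) = ((32 + 2401/1600 - 147/10)*(-4 + (32 + 2401/1600 - 147/10)))*(1/99233) = (30081*(-4 + 30081/1600)/1600)*(1/99233) = ((30081/1600)*(23681/1600))*(1/99233) = (712348161/2560000)*(1/99233) = 712348161/254036480000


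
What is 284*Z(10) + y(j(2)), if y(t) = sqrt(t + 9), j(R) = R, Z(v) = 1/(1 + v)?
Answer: 284/11 + sqrt(11) ≈ 29.135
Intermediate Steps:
y(t) = sqrt(9 + t)
284*Z(10) + y(j(2)) = 284/(1 + 10) + sqrt(9 + 2) = 284/11 + sqrt(11)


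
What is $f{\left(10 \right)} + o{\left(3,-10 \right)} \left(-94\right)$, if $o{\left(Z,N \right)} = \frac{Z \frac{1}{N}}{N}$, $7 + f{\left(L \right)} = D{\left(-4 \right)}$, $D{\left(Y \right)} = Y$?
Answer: $- \frac{691}{50} \approx -13.82$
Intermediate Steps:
$f{\left(L \right)} = -11$ ($f{\left(L \right)} = -7 - 4 = -11$)
$o{\left(Z,N \right)} = \frac{Z}{N^{2}}$
$f{\left(10 \right)} + o{\left(3,-10 \right)} \left(-94\right) = -11 + \frac{3}{100} \left(-94\right) = -11 - \frac{141}{50} = - \frac{691}{50}$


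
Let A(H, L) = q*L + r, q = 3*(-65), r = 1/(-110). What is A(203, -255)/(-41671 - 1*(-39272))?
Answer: -5469749/263890 ≈ -20.727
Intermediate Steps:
r = -1/110 ≈ -0.0090909
q = -195
A(H, L) = -1/110 - 195*L (A(H, L) = -195*L - 1/110 = -1/110 - 195*L)
A(203, -255)/(-41671 - 1*(-39272)) = (-1/110 - 195*(-255))/(-41671 - 1*(-39272)) = (-1/110 + 49725)/(-41671 + 39272) = (5469749/110)/(-2399) = (5469749/110)*(-1/2399) = -5469749/263890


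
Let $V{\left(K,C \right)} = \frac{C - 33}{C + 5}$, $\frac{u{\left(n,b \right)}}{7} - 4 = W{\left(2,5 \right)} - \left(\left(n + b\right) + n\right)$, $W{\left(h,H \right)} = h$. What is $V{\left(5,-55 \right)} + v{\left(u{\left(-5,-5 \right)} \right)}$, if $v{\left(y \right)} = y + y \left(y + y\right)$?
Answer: $\frac{1084169}{25} \approx 43367.0$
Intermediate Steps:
$u{\left(n,b \right)} = 42 - 14 n - 7 b$ ($u{\left(n,b \right)} = 28 + 7 \left(2 - \left(\left(n + b\right) + n\right)\right) = 28 + 7 \left(2 - \left(\left(b + n\right) + n\right)\right) = 28 + 7 \left(2 - \left(b + 2 n\right)\right) = 28 + 7 \left(2 - b - 2 n\right) = 28 - \left(-14 + 7 b + 14 n\right) = 42 - 14 n - 7 b$)
$v{\left(y \right)} = y + 2 y^{2}$ ($v{\left(y \right)} = y + y 2 y = y + 2 y^{2}$)
$V{\left(K,C \right)} = \frac{-33 + C}{5 + C}$
$V{\left(5,-55 \right)} + v{\left(u{\left(-5,-5 \right)} \right)} = \frac{-33 - 55}{5 - 55} + \left(42 - -70 - -35\right) \left(1 + 2 \left(42 - -70 - -35\right)\right) = \frac{1}{-50} \left(-88\right) + \left(42 + 70 + 35\right) \left(1 + 2 \left(42 + 70 + 35\right)\right) = \left(- \frac{1}{50}\right) \left(-88\right) + 147 \left(1 + 2 \cdot 147\right) = \frac{44}{25} + 147 \left(1 + 294\right) = \frac{44}{25} + 147 \cdot 295 = \frac{44}{25} + 43365 = \frac{1084169}{25}$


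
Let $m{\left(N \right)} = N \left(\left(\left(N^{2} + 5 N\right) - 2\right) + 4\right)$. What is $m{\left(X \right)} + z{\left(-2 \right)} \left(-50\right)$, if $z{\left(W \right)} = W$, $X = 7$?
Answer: $702$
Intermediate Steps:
$m{\left(N \right)} = N \left(2 + N^{2} + 5 N\right)$ ($m{\left(N \right)} = N \left(\left(-2 + N^{2} + 5 N\right) + 4\right) = N \left(2 + N^{2} + 5 N\right)$)
$m{\left(X \right)} + z{\left(-2 \right)} \left(-50\right) = 7 \left(2 + 7^{2} + 5 \cdot 7\right) - -100 = 7 \left(2 + 49 + 35\right) + 100 = 7 \cdot 86 + 100 = 602 + 100 = 702$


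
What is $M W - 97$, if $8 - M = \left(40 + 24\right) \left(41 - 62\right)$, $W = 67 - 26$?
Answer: $55335$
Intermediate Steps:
$W = 41$ ($W = 67 - 26 = 41$)
$M = 1352$ ($M = 8 - \left(40 + 24\right) \left(41 - 62\right) = 8 - 64 \left(-21\right) = 8 - -1344 = 8 + 1344 = 1352$)
$M W - 97 = 1352 \cdot 41 - 97 = 55432 - 97 = 55335$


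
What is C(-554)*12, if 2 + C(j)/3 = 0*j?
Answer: -72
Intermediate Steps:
C(j) = -6 (C(j) = -6 + 3*(0*j) = -6 + 3*0 = -6 + 0 = -6)
C(-554)*12 = -6*12 = -72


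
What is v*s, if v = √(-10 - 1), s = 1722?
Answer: 1722*I*√11 ≈ 5711.2*I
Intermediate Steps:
v = I*√11 (v = √(-11) = I*√11 ≈ 3.3166*I)
v*s = (I*√11)*1722 = 1722*I*√11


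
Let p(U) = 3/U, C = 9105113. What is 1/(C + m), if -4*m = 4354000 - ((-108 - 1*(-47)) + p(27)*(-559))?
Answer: 9/72149240 ≈ 1.2474e-7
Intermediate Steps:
m = -9796777/9 (m = -(4354000 - ((-108 - 1*(-47)) + (3/27)*(-559)))/4 = -(4354000 - ((-108 + 47) + (3*(1/27))*(-559)))/4 = -(4354000 - (-61 + (1/9)*(-559)))/4 = -(4354000 - (-61 - 559/9))/4 = -(4354000 - 1*(-1108/9))/4 = -(4354000 + 1108/9)/4 = -1/4*39187108/9 = -9796777/9 ≈ -1.0885e+6)
1/(C + m) = 1/(9105113 - 9796777/9) = 1/(72149240/9) = 9/72149240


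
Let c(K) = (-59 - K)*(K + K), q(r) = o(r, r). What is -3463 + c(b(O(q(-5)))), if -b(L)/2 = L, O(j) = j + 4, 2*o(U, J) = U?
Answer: -3127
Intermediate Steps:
o(U, J) = U/2
q(r) = r/2
O(j) = 4 + j
b(L) = -2*L
c(K) = 2*K*(-59 - K) (c(K) = (-59 - K)*(2*K) = 2*K*(-59 - K))
-3463 + c(b(O(q(-5)))) = -3463 - 2*(-2*(4 + (½)*(-5)))*(59 - 2*(4 + (½)*(-5))) = -3463 - 2*(-2*(4 - 5/2))*(59 - 2*(4 - 5/2)) = -3463 - 2*(-2*3/2)*(59 - 2*3/2) = -3463 - 2*(-3)*(59 - 3) = -3463 - 2*(-3)*56 = -3463 + 336 = -3127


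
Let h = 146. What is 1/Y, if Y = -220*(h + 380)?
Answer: -1/115720 ≈ -8.6416e-6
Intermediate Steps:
Y = -115720 (Y = -220*(146 + 380) = -220*526 = -115720)
1/Y = 1/(-115720) = -1/115720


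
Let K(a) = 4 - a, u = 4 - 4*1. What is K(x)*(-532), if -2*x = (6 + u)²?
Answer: -11704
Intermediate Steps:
u = 0 (u = 4 - 4 = 0)
x = -18 (x = -(6 + 0)²/2 = -½*6² = -½*36 = -18)
K(x)*(-532) = (4 - 1*(-18))*(-532) = (4 + 18)*(-532) = 22*(-532) = -11704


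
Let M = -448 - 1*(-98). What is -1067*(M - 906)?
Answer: 1340152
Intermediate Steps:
M = -350 (M = -448 + 98 = -350)
-1067*(M - 906) = -1067*(-350 - 906) = -1067*(-1256) = 1340152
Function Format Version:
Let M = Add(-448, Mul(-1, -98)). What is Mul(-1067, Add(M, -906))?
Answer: 1340152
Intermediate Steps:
M = -350 (M = Add(-448, 98) = -350)
Mul(-1067, Add(M, -906)) = Mul(-1067, Add(-350, -906)) = Mul(-1067, -1256) = 1340152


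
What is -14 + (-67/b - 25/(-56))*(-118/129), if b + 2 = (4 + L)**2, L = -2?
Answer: 19547/1204 ≈ 16.235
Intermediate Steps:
b = 2 (b = -2 + (4 - 2)**2 = -2 + 2**2 = -2 + 4 = 2)
-14 + (-67/b - 25/(-56))*(-118/129) = -14 + (-67/2 - 25/(-56))*(-118/129) = -14 + (-67*1/2 - 25*(-1/56))*(-118*1/129) = -14 + (-67/2 + 25/56)*(-118/129) = -14 - 1851/56*(-118/129) = -14 + 36403/1204 = 19547/1204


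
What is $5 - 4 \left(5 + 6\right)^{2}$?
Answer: $-479$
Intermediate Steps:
$5 - 4 \left(5 + 6\right)^{2} = 5 - 4 \cdot 11^{2} = 5 - 484 = -479$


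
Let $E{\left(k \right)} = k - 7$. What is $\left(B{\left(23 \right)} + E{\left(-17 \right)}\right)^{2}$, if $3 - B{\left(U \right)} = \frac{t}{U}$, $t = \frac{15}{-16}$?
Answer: $\frac{59490369}{135424} \approx 439.29$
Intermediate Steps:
$t = - \frac{15}{16}$ ($t = 15 \left(- \frac{1}{16}\right) = - \frac{15}{16} \approx -0.9375$)
$E{\left(k \right)} = -7 + k$
$B{\left(U \right)} = 3 + \frac{15}{16 U}$ ($B{\left(U \right)} = 3 - - \frac{15}{16 U} = 3 + \frac{15}{16 U}$)
$\left(B{\left(23 \right)} + E{\left(-17 \right)}\right)^{2} = \left(\left(3 + \frac{15}{16 \cdot 23}\right) - 24\right)^{2} = \left(\left(3 + \frac{15}{16} \cdot \frac{1}{23}\right) - 24\right)^{2} = \left(\left(3 + \frac{15}{368}\right) - 24\right)^{2} = \left(\frac{1119}{368} - 24\right)^{2} = \left(- \frac{7713}{368}\right)^{2} = \frac{59490369}{135424}$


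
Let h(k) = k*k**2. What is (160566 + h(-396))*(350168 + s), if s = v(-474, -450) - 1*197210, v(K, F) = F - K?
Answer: -9475486315740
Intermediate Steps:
s = -197186 (s = (-450 - 1*(-474)) - 1*197210 = (-450 + 474) - 197210 = 24 - 197210 = -197186)
h(k) = k**3
(160566 + h(-396))*(350168 + s) = (160566 + (-396)**3)*(350168 - 197186) = (160566 - 62099136)*152982 = -61938570*152982 = -9475486315740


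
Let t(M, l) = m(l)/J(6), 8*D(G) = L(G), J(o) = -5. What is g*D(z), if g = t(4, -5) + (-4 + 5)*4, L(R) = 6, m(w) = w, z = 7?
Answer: 15/4 ≈ 3.7500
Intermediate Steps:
D(G) = ¾ (D(G) = (⅛)*6 = ¾)
t(M, l) = -l/5 (t(M, l) = l/(-5) = l*(-⅕) = -l/5)
g = 5 (g = -⅕*(-5) + (-4 + 5)*4 = 1 + 1*4 = 1 + 4 = 5)
g*D(z) = 5*(¾) = 15/4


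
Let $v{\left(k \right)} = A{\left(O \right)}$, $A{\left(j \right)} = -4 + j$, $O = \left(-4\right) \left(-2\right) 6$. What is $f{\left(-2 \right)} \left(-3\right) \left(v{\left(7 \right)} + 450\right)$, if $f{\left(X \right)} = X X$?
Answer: $-5928$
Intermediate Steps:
$O = 48$ ($O = 8 \cdot 6 = 48$)
$f{\left(X \right)} = X^{2}$
$v{\left(k \right)} = 44$ ($v{\left(k \right)} = -4 + 48 = 44$)
$f{\left(-2 \right)} \left(-3\right) \left(v{\left(7 \right)} + 450\right) = \left(-2\right)^{2} \left(-3\right) \left(44 + 450\right) = 4 \left(-3\right) 494 = \left(-12\right) 494 = -5928$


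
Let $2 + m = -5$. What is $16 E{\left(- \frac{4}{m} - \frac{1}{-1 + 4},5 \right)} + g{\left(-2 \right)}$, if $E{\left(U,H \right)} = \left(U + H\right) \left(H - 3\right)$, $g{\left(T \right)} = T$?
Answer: $\frac{3478}{21} \approx 165.62$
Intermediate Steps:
$m = -7$ ($m = -2 - 5 = -7$)
$E{\left(U,H \right)} = \left(-3 + H\right) \left(H + U\right)$ ($E{\left(U,H \right)} = \left(H + U\right) \left(-3 + H\right) = \left(-3 + H\right) \left(H + U\right)$)
$16 E{\left(- \frac{4}{m} - \frac{1}{-1 + 4},5 \right)} + g{\left(-2 \right)} = 16 \left(5^{2} - 15 - 3 \left(- \frac{4}{-7} - \frac{1}{-1 + 4}\right) + 5 \left(- \frac{4}{-7} - \frac{1}{-1 + 4}\right)\right) - 2 = 16 \left(25 - 15 - 3 \left(\left(-4\right) \left(- \frac{1}{7}\right) - \frac{1}{3}\right) + 5 \left(\left(-4\right) \left(- \frac{1}{7}\right) - \frac{1}{3}\right)\right) - 2 = 16 \left(25 - 15 - 3 \left(\frac{4}{7} - \frac{1}{3}\right) + 5 \left(\frac{4}{7} - \frac{1}{3}\right)\right) - 2 = 16 \left(25 - 15 - \frac{5}{7} + 5 \cdot \frac{5}{21}\right) - 2 = 16 \left(25 - 15 - \frac{5}{7} + \frac{25}{21}\right) - 2 = 16 \cdot \frac{220}{21} - 2 = \frac{3520}{21} - 2 = \frac{3478}{21}$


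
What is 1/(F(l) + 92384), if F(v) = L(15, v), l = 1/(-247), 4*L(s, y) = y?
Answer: 988/91275391 ≈ 1.0824e-5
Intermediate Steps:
L(s, y) = y/4
l = -1/247 ≈ -0.0040486
F(v) = v/4
1/(F(l) + 92384) = 1/((¼)*(-1/247) + 92384) = 1/(-1/988 + 92384) = 1/(91275391/988) = 988/91275391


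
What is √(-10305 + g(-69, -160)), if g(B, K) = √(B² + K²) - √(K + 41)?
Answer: √(-10305 + √30361 - I*√119) ≈ 0.0542 - 100.65*I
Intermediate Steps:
g(B, K) = √(B² + K²) - √(41 + K)
√(-10305 + g(-69, -160)) = √(-10305 + (√((-69)² + (-160)²) - √(41 - 160))) = √(-10305 + (√(4761 + 25600) - √(-119))) = √(-10305 + (√30361 - I*√119)) = √(-10305 + √30361 - I*√119)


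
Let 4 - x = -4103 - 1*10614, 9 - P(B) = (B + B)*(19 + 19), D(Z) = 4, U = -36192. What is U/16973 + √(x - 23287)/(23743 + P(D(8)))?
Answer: -36192/16973 + I*√8566/23448 ≈ -2.1323 + 0.0039471*I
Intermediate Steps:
P(B) = 9 - 76*B (P(B) = 9 - (B + B)*(19 + 19) = 9 - 2*B*38 = 9 - 76*B)
x = 14721 (x = 4 - (-4103 - 1*10614) = 4 - (-4103 - 10614) = 4 - 1*(-14717) = 4 + 14717 = 14721)
U/16973 + √(x - 23287)/(23743 + P(D(8))) = -36192/16973 + √(14721 - 23287)/(23743 + (9 - 76*4)) = -36192*1/16973 + √(-8566)/(23743 + (9 - 304)) = -36192/16973 + (I*√8566)/(23743 - 295) = -36192/16973 + (I*√8566)/23448 = -36192/16973 + (I*√8566)*(1/23448) = -36192/16973 + I*√8566/23448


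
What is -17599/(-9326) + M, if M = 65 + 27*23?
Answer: 6415235/9326 ≈ 687.89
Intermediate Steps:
M = 686 (M = 65 + 621 = 686)
-17599/(-9326) + M = -17599/(-9326) + 686 = -17599*(-1/9326) + 686 = 17599/9326 + 686 = 6415235/9326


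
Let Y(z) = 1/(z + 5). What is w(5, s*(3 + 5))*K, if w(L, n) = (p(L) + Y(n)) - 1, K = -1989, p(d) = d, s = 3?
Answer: -232713/29 ≈ -8024.6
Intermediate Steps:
Y(z) = 1/(5 + z)
w(L, n) = -1 + L + 1/(5 + n) (w(L, n) = (L + 1/(5 + n)) - 1 = -1 + L + 1/(5 + n))
w(5, s*(3 + 5))*K = ((1 + (-1 + 5)*(5 + 3*(3 + 5)))/(5 + 3*(3 + 5)))*(-1989) = ((1 + 4*(5 + 3*8))/(5 + 3*8))*(-1989) = ((1 + 4*(5 + 24))/(5 + 24))*(-1989) = ((1 + 4*29)/29)*(-1989) = ((1 + 116)/29)*(-1989) = ((1/29)*117)*(-1989) = (117/29)*(-1989) = -232713/29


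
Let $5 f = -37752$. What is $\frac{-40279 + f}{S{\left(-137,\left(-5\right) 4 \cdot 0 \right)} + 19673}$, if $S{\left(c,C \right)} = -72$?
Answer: $- \frac{239147}{98005} \approx -2.4402$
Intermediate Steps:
$f = - \frac{37752}{5}$ ($f = \frac{1}{5} \left(-37752\right) = - \frac{37752}{5} \approx -7550.4$)
$\frac{-40279 + f}{S{\left(-137,\left(-5\right) 4 \cdot 0 \right)} + 19673} = \frac{-40279 - \frac{37752}{5}}{-72 + 19673} = - \frac{239147}{5 \cdot 19601} = \left(- \frac{239147}{5}\right) \frac{1}{19601} = - \frac{239147}{98005}$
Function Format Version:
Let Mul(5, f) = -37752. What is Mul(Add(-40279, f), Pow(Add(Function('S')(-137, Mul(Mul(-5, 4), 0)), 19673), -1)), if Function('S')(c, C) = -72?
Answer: Rational(-239147, 98005) ≈ -2.4402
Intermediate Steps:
f = Rational(-37752, 5) (f = Mul(Rational(1, 5), -37752) = Rational(-37752, 5) ≈ -7550.4)
Mul(Add(-40279, f), Pow(Add(Function('S')(-137, Mul(Mul(-5, 4), 0)), 19673), -1)) = Mul(Add(-40279, Rational(-37752, 5)), Pow(Add(-72, 19673), -1)) = Mul(Rational(-239147, 5), Pow(19601, -1)) = Mul(Rational(-239147, 5), Rational(1, 19601)) = Rational(-239147, 98005)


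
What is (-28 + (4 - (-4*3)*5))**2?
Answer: 1296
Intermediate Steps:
(-28 + (4 - (-4*3)*5))**2 = (-28 + (4 - (-12)*5))**2 = (-28 + (4 - 1*(-60)))**2 = (-28 + (4 + 60))**2 = (-28 + 64)**2 = 36**2 = 1296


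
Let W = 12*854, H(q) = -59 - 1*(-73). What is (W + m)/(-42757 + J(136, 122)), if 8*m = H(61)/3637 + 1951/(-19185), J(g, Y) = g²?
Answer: -5720496049283/13542654204360 ≈ -0.42241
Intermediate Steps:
H(q) = 14 (H(q) = -59 + 73 = 14)
m = -6827197/558206760 (m = (14/3637 + 1951/(-19185))/8 = (14*(1/3637) + 1951*(-1/19185))/8 = (14/3637 - 1951/19185)/8 = (⅛)*(-6827197/69775845) = -6827197/558206760 ≈ -0.012231)
W = 10248
(W + m)/(-42757 + J(136, 122)) = (10248 - 6827197/558206760)/(-42757 + 136²) = 5720496049283/(558206760*(-42757 + 18496)) = (5720496049283/558206760)/(-24261) = (5720496049283/558206760)*(-1/24261) = -5720496049283/13542654204360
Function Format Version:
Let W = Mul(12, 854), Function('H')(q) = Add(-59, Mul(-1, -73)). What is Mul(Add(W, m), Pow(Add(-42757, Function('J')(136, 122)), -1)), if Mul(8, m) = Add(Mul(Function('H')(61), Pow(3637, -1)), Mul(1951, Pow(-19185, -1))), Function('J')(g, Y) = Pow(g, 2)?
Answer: Rational(-5720496049283, 13542654204360) ≈ -0.42241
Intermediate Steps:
Function('H')(q) = 14 (Function('H')(q) = Add(-59, 73) = 14)
m = Rational(-6827197, 558206760) (m = Mul(Rational(1, 8), Add(Mul(14, Pow(3637, -1)), Mul(1951, Pow(-19185, -1)))) = Mul(Rational(1, 8), Add(Mul(14, Rational(1, 3637)), Mul(1951, Rational(-1, 19185)))) = Mul(Rational(1, 8), Add(Rational(14, 3637), Rational(-1951, 19185))) = Mul(Rational(1, 8), Rational(-6827197, 69775845)) = Rational(-6827197, 558206760) ≈ -0.012231)
W = 10248
Mul(Add(W, m), Pow(Add(-42757, Function('J')(136, 122)), -1)) = Mul(Add(10248, Rational(-6827197, 558206760)), Pow(Add(-42757, Pow(136, 2)), -1)) = Mul(Rational(5720496049283, 558206760), Pow(Add(-42757, 18496), -1)) = Mul(Rational(5720496049283, 558206760), Pow(-24261, -1)) = Mul(Rational(5720496049283, 558206760), Rational(-1, 24261)) = Rational(-5720496049283, 13542654204360)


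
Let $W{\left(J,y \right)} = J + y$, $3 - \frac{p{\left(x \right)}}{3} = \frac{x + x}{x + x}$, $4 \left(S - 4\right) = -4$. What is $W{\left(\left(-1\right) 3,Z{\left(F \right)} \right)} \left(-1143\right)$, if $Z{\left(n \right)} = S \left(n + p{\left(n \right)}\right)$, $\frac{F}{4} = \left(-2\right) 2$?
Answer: $37719$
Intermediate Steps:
$S = 3$ ($S = 4 + \frac{1}{4} \left(-4\right) = 4 - 1 = 3$)
$p{\left(x \right)} = 6$ ($p{\left(x \right)} = 9 - 3 \frac{x + x}{x + x} = 9 - 3 \frac{2 x}{2 x} = 9 - 3 \cdot 2 x \frac{1}{2 x} = 9 - 3 = 6$)
$F = -16$ ($F = 4 \left(\left(-2\right) 2\right) = 4 \left(-4\right) = -16$)
$Z{\left(n \right)} = 18 + 3 n$ ($Z{\left(n \right)} = 3 \left(n + 6\right) = 3 \left(6 + n\right) = 18 + 3 n$)
$W{\left(\left(-1\right) 3,Z{\left(F \right)} \right)} \left(-1143\right) = \left(\left(-1\right) 3 + \left(18 + 3 \left(-16\right)\right)\right) \left(-1143\right) = \left(-3 + \left(18 - 48\right)\right) \left(-1143\right) = \left(-3 - 30\right) \left(-1143\right) = \left(-33\right) \left(-1143\right) = 37719$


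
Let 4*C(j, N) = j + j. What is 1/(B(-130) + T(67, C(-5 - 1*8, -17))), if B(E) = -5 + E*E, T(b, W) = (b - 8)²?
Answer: 1/20376 ≈ 4.9077e-5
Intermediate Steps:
C(j, N) = j/2 (C(j, N) = (j + j)/4 = (2*j)/4 = j/2)
T(b, W) = (-8 + b)²
B(E) = -5 + E²
1/(B(-130) + T(67, C(-5 - 1*8, -17))) = 1/((-5 + (-130)²) + (-8 + 67)²) = 1/((-5 + 16900) + 59²) = 1/(16895 + 3481) = 1/20376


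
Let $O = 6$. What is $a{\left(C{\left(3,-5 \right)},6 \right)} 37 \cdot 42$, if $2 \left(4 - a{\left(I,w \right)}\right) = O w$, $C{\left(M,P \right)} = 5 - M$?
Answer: $-21756$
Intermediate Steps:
$a{\left(I,w \right)} = 4 - 3 w$ ($a{\left(I,w \right)} = 4 - \frac{6 w}{2} = 4 - 3 w$)
$a{\left(C{\left(3,-5 \right)},6 \right)} 37 \cdot 42 = \left(4 - 18\right) 37 \cdot 42 = \left(-14\right) 37 \cdot 42 = \left(-518\right) 42 = -21756$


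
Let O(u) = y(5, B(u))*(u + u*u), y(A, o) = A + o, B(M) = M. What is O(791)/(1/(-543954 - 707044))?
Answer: -623837314368576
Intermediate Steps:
O(u) = (5 + u)*(u + u²) (O(u) = (5 + u)*(u + u*u) = (5 + u)*(u + u²))
O(791)/(1/(-543954 - 707044)) = (791*(1 + 791)*(5 + 791))/(1/(-543954 - 707044)) = (791*792*796)/(1/(-1250998)) = 498671712/(-1/1250998) = 498671712*(-1250998) = -623837314368576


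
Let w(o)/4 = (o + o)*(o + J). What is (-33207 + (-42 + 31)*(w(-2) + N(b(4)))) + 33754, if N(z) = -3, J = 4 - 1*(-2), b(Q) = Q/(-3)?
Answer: 1284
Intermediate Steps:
b(Q) = -Q/3 (b(Q) = Q*(-⅓) = -Q/3)
J = 6 (J = 4 + 2 = 6)
w(o) = 8*o*(6 + o) (w(o) = 4*((o + o)*(o + 6)) = 4*((2*o)*(6 + o)) = 4*(2*o*(6 + o)) = 8*o*(6 + o))
(-33207 + (-42 + 31)*(w(-2) + N(b(4)))) + 33754 = (-33207 + (-42 + 31)*(8*(-2)*(6 - 2) - 3)) + 33754 = (-33207 - 11*(8*(-2)*4 - 3)) + 33754 = (-33207 - 11*(-64 - 3)) + 33754 = (-33207 - 11*(-67)) + 33754 = (-33207 + 737) + 33754 = -32470 + 33754 = 1284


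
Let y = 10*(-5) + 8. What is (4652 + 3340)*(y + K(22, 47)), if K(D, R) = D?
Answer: -159840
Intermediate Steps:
y = -42 (y = -50 + 8 = -42)
(4652 + 3340)*(y + K(22, 47)) = (4652 + 3340)*(-42 + 22) = 7992*(-20) = -159840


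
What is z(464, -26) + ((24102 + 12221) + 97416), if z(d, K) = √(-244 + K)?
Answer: 133739 + 3*I*√30 ≈ 1.3374e+5 + 16.432*I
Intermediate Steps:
z(464, -26) + ((24102 + 12221) + 97416) = √(-244 - 26) + ((24102 + 12221) + 97416) = √(-270) + (36323 + 97416) = 3*I*√30 + 133739 = 133739 + 3*I*√30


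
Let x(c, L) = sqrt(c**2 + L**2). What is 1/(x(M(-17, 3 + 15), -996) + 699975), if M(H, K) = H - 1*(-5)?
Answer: 15555/10888089077 - 4*sqrt(6890)/163321336155 ≈ 1.4266e-6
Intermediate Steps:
M(H, K) = 5 + H (M(H, K) = H + 5 = 5 + H)
x(c, L) = sqrt(L**2 + c**2)
1/(x(M(-17, 3 + 15), -996) + 699975) = 1/(sqrt((-996)**2 + (5 - 17)**2) + 699975) = 1/(sqrt(992016 + (-12)**2) + 699975) = 1/(sqrt(992016 + 144) + 699975) = 1/(sqrt(992160) + 699975) = 1/(12*sqrt(6890) + 699975) = 1/(699975 + 12*sqrt(6890))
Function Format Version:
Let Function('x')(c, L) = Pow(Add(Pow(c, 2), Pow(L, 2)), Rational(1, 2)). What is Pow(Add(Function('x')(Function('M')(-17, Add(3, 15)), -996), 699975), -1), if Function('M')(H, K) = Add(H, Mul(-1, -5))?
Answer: Add(Rational(15555, 10888089077), Mul(Rational(-4, 163321336155), Pow(6890, Rational(1, 2)))) ≈ 1.4266e-6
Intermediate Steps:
Function('M')(H, K) = Add(5, H) (Function('M')(H, K) = Add(H, 5) = Add(5, H))
Function('x')(c, L) = Pow(Add(Pow(L, 2), Pow(c, 2)), Rational(1, 2))
Pow(Add(Function('x')(Function('M')(-17, Add(3, 15)), -996), 699975), -1) = Pow(Add(Pow(Add(Pow(-996, 2), Pow(Add(5, -17), 2)), Rational(1, 2)), 699975), -1) = Pow(Add(Pow(Add(992016, Pow(-12, 2)), Rational(1, 2)), 699975), -1) = Pow(Add(Pow(Add(992016, 144), Rational(1, 2)), 699975), -1) = Pow(Add(Pow(992160, Rational(1, 2)), 699975), -1) = Pow(Add(Mul(12, Pow(6890, Rational(1, 2))), 699975), -1) = Pow(Add(699975, Mul(12, Pow(6890, Rational(1, 2)))), -1)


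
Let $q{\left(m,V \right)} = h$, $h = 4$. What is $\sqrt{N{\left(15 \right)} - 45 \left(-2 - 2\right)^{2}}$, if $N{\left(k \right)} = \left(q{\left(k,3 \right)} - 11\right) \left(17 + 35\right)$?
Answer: $2 i \sqrt{271} \approx 32.924 i$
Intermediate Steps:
$q{\left(m,V \right)} = 4$
$N{\left(k \right)} = -364$ ($N{\left(k \right)} = \left(4 - 11\right) \left(17 + 35\right) = \left(-7\right) 52 = -364$)
$\sqrt{N{\left(15 \right)} - 45 \left(-2 - 2\right)^{2}} = \sqrt{-364 - 45 \left(-2 - 2\right)^{2}} = \sqrt{-364 - 45 \left(-4\right)^{2}} = \sqrt{-364 - 720} = \sqrt{-1084} = 2 i \sqrt{271}$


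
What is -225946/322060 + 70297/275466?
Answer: -4950073627/11089572495 ≈ -0.44637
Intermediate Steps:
-225946/322060 + 70297/275466 = -225946*1/322060 + 70297*(1/275466) = -112973/161030 + 70297/275466 = -4950073627/11089572495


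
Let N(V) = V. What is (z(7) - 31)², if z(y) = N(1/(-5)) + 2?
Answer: 21316/25 ≈ 852.64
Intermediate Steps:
z(y) = 9/5 (z(y) = 1/(-5) + 2 = -⅕ + 2 = 9/5)
(z(7) - 31)² = (9/5 - 31)² = (-146/5)² = 21316/25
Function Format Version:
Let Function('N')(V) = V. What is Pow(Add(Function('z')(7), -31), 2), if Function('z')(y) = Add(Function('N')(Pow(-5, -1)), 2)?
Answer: Rational(21316, 25) ≈ 852.64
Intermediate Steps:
Function('z')(y) = Rational(9, 5) (Function('z')(y) = Add(Pow(-5, -1), 2) = Add(Rational(-1, 5), 2) = Rational(9, 5))
Pow(Add(Function('z')(7), -31), 2) = Pow(Add(Rational(9, 5), -31), 2) = Pow(Rational(-146, 5), 2) = Rational(21316, 25)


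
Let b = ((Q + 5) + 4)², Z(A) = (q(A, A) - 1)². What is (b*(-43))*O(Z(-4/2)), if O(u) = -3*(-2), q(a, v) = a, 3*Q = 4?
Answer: -82646/3 ≈ -27549.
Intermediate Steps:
Q = 4/3 (Q = (⅓)*4 = 4/3 ≈ 1.3333)
Z(A) = (-1 + A)² (Z(A) = (A - 1)² = (-1 + A)²)
O(u) = 6
b = 961/9 (b = ((4/3 + 5) + 4)² = (19/3 + 4)² = (31/3)² = 961/9 ≈ 106.78)
(b*(-43))*O(Z(-4/2)) = ((961/9)*(-43))*6 = -41323/9*6 = -82646/3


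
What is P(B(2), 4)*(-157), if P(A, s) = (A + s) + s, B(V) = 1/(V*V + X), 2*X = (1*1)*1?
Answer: -11618/9 ≈ -1290.9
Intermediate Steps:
X = 1/2 (X = ((1*1)*1)/2 = (1*1)/2 = (1/2)*1 = 1/2 ≈ 0.50000)
B(V) = 1/(1/2 + V**2) (B(V) = 1/(V*V + 1/2) = 1/(V**2 + 1/2) = 1/(1/2 + V**2))
P(A, s) = A + 2*s
P(B(2), 4)*(-157) = (2/(1 + 2*2**2) + 2*4)*(-157) = (2/(1 + 2*4) + 8)*(-157) = (2/(1 + 8) + 8)*(-157) = (2/9 + 8)*(-157) = (74/9)*(-157) = -11618/9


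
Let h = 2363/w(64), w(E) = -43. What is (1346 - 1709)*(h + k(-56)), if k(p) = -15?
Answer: 1091904/43 ≈ 25393.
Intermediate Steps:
h = -2363/43 (h = 2363/(-43) = 2363*(-1/43) = -2363/43 ≈ -54.953)
(1346 - 1709)*(h + k(-56)) = (1346 - 1709)*(-2363/43 - 15) = -363*(-3008/43) = 1091904/43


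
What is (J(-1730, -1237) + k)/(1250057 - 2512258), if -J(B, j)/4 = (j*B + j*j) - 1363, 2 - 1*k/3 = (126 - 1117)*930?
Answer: 11910368/1262201 ≈ 9.4362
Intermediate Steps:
k = 2764896 (k = 6 - 3*(126 - 1117)*930 = 6 - (-2973)*930 = 6 - 3*(-921630) = 6 + 2764890 = 2764896)
J(B, j) = 5452 - 4*j² - 4*B*j (J(B, j) = -4*((j*B + j*j) - 1363) = -4*((B*j + j²) - 1363) = -4*((j² + B*j) - 1363) = -4*(-1363 + j² + B*j) = 5452 - 4*j² - 4*B*j)
(J(-1730, -1237) + k)/(1250057 - 2512258) = ((5452 - 4*(-1237)² - 4*(-1730)*(-1237)) + 2764896)/(1250057 - 2512258) = ((5452 - 4*1530169 - 8560040) + 2764896)/(-1262201) = ((5452 - 6120676 - 8560040) + 2764896)*(-1/1262201) = (-14675264 + 2764896)*(-1/1262201) = -11910368*(-1/1262201) = 11910368/1262201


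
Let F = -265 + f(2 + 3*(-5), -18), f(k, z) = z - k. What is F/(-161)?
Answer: 270/161 ≈ 1.6770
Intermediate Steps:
F = -270 (F = -265 + (-18 - (2 + 3*(-5))) = -265 + (-18 - (2 - 15)) = -265 + (-18 - 1*(-13)) = -265 + (-18 + 13) = -265 - 5 = -270)
F/(-161) = -270/(-161) = -270*(-1/161) = 270/161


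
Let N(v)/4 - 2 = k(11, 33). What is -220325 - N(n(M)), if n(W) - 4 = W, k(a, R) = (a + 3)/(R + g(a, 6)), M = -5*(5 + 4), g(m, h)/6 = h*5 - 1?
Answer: -45608987/207 ≈ -2.2033e+5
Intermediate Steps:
g(m, h) = -6 + 30*h (g(m, h) = 6*(h*5 - 1) = 6*(5*h - 1) = 6*(-1 + 5*h) = -6 + 30*h)
M = -45 (M = -5*9 = -45)
k(a, R) = (3 + a)/(174 + R) (k(a, R) = (a + 3)/(R + (-6 + 30*6)) = (3 + a)/(R + (-6 + 180)) = (3 + a)/(R + 174) = (3 + a)/(174 + R))
n(W) = 4 + W
N(v) = 1712/207 (N(v) = 8 + 4*((3 + 11)/(174 + 33)) = 8 + 4*(14/207) = 8 + 56/207 = 1712/207)
-220325 - N(n(M)) = -220325 - 1*1712/207 = -220325 - 1712/207 = -45608987/207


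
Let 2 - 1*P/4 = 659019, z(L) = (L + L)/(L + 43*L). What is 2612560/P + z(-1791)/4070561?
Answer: -58490215994863/59016515767814 ≈ -0.99108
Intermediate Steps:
z(L) = 1/22 (z(L) = (2*L)/((44*L)) = (2*L)*(1/(44*L)) = 1/22)
P = -2636068 (P = 8 - 4*659019 = 8 - 2636076 = -2636068)
2612560/P + z(-1791)/4070561 = 2612560/(-2636068) + (1/22)/4070561 = 2612560*(-1/2636068) + (1/22)*(1/4070561) = -653140/659017 + 1/89552342 = -58490215994863/59016515767814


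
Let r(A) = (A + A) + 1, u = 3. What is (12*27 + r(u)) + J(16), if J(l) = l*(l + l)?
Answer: 843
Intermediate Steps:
J(l) = 2*l² (J(l) = l*(2*l) = 2*l²)
r(A) = 1 + 2*A (r(A) = 2*A + 1 = 1 + 2*A)
(12*27 + r(u)) + J(16) = (12*27 + (1 + 2*3)) + 2*16² = (324 + (1 + 6)) + 2*256 = (324 + 7) + 512 = 331 + 512 = 843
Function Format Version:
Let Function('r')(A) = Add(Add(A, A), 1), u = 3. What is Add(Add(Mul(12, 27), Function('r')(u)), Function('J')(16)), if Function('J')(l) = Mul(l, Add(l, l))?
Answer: 843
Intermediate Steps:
Function('J')(l) = Mul(2, Pow(l, 2)) (Function('J')(l) = Mul(l, Mul(2, l)) = Mul(2, Pow(l, 2)))
Function('r')(A) = Add(1, Mul(2, A)) (Function('r')(A) = Add(Mul(2, A), 1) = Add(1, Mul(2, A)))
Add(Add(Mul(12, 27), Function('r')(u)), Function('J')(16)) = Add(Add(Mul(12, 27), Add(1, Mul(2, 3))), Mul(2, Pow(16, 2))) = Add(Add(324, Add(1, 6)), Mul(2, 256)) = Add(Add(324, 7), 512) = Add(331, 512) = 843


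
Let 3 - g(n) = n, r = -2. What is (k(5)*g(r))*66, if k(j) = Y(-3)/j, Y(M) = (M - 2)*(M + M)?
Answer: 1980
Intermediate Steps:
Y(M) = 2*M*(-2 + M) (Y(M) = (-2 + M)*(2*M) = 2*M*(-2 + M))
g(n) = 3 - n
k(j) = 30/j (k(j) = (2*(-3)*(-2 - 3))/j = (2*(-3)*(-5))/j = 30/j)
(k(5)*g(r))*66 = ((30/5)*(3 - 1*(-2)))*66 = ((30*(⅕))*(3 + 2))*66 = (6*5)*66 = 30*66 = 1980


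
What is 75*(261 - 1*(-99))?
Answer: 27000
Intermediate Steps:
75*(261 - 1*(-99)) = 75*(261 + 99) = 75*360 = 27000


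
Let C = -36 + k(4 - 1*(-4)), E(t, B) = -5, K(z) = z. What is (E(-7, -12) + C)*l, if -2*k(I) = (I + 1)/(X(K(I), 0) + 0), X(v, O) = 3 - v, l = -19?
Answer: 7619/10 ≈ 761.90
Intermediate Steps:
k(I) = -(1 + I)/(2*(3 - I)) (k(I) = -(I + 1)/(2*((3 - I) + 0)) = -(1 + I)/(2*(3 - I)))
C = -351/10 (C = -36 + (1 + (4 - 1*(-4)))/(2*(-3 + (4 - 1*(-4)))) = -36 + (1 + (4 + 4))/(2*(-3 + (4 + 4))) = -36 + (1 + 8)/(2*(-3 + 8)) = -36 + (½)*9/5 = -36 + (½)*(⅕)*9 = -36 + 9/10 = -351/10 ≈ -35.100)
(E(-7, -12) + C)*l = (-5 - 351/10)*(-19) = -401/10*(-19) = 7619/10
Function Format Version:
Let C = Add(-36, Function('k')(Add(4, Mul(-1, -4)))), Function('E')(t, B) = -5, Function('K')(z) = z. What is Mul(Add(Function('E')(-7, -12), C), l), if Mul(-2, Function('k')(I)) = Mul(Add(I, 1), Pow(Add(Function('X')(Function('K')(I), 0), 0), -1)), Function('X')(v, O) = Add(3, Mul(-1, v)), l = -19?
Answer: Rational(7619, 10) ≈ 761.90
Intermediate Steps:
Function('k')(I) = Mul(Rational(-1, 2), Pow(Add(3, Mul(-1, I)), -1), Add(1, I)) (Function('k')(I) = Mul(Rational(-1, 2), Mul(Add(I, 1), Pow(Add(Add(3, Mul(-1, I)), 0), -1))) = Mul(Rational(-1, 2), Mul(Add(1, I), Pow(Add(3, Mul(-1, I)), -1))) = Mul(Rational(-1, 2), Mul(Pow(Add(3, Mul(-1, I)), -1), Add(1, I))) = Mul(Rational(-1, 2), Pow(Add(3, Mul(-1, I)), -1), Add(1, I)))
C = Rational(-351, 10) (C = Add(-36, Mul(Rational(1, 2), Pow(Add(-3, Add(4, Mul(-1, -4))), -1), Add(1, Add(4, Mul(-1, -4))))) = Add(-36, Mul(Rational(1, 2), Pow(Add(-3, Add(4, 4)), -1), Add(1, Add(4, 4)))) = Add(-36, Mul(Rational(1, 2), Pow(Add(-3, 8), -1), Add(1, 8))) = Add(-36, Mul(Rational(1, 2), Pow(5, -1), 9)) = Add(-36, Mul(Rational(1, 2), Rational(1, 5), 9)) = Add(-36, Rational(9, 10)) = Rational(-351, 10) ≈ -35.100)
Mul(Add(Function('E')(-7, -12), C), l) = Mul(Add(-5, Rational(-351, 10)), -19) = Mul(Rational(-401, 10), -19) = Rational(7619, 10)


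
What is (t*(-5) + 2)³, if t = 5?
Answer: -12167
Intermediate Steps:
(t*(-5) + 2)³ = (5*(-5) + 2)³ = (-25 + 2)³ = (-23)³ = -12167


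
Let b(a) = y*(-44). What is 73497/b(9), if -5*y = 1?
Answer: 367485/44 ≈ 8351.9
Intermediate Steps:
y = -⅕ (y = -⅕*1 = -⅕ ≈ -0.20000)
b(a) = 44/5 (b(a) = -⅕*(-44) = 44/5)
73497/b(9) = 73497/(44/5) = 73497*(5/44) = 367485/44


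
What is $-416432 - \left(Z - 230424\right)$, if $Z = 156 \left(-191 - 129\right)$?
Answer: $-136088$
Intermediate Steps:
$Z = -49920$ ($Z = 156 \left(-320\right) = -49920$)
$-416432 - \left(Z - 230424\right) = -416432 - \left(-49920 - 230424\right) = -416432 - -280344 = -416432 + 280344 = -136088$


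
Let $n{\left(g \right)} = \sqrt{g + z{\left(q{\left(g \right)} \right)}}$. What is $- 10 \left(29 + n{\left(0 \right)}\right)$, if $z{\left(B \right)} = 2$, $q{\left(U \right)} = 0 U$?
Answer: $-290 - 10 \sqrt{2} \approx -304.14$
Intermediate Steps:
$q{\left(U \right)} = 0$
$n{\left(g \right)} = \sqrt{2 + g}$ ($n{\left(g \right)} = \sqrt{g + 2} = \sqrt{2 + g}$)
$- 10 \left(29 + n{\left(0 \right)}\right) = - 10 \left(29 + \sqrt{2 + 0}\right) = - 10 \left(29 + \sqrt{2}\right) = -290 - 10 \sqrt{2}$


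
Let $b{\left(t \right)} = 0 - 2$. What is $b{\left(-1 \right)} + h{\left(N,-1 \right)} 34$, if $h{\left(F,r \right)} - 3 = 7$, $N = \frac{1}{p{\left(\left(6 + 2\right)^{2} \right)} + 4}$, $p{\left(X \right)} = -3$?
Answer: $338$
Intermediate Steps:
$N = 1$ ($N = \frac{1}{-3 + 4} = 1^{-1} = 1$)
$h{\left(F,r \right)} = 10$ ($h{\left(F,r \right)} = 3 + 7 = 10$)
$b{\left(t \right)} = -2$ ($b{\left(t \right)} = 0 - 2 = -2$)
$b{\left(-1 \right)} + h{\left(N,-1 \right)} 34 = -2 + 10 \cdot 34 = -2 + 340 = 338$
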